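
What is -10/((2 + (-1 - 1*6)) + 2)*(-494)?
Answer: -4940/3 ≈ -1646.7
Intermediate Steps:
-10/((2 + (-1 - 1*6)) + 2)*(-494) = -10/((2 + (-1 - 6)) + 2)*(-494) = -10/((2 - 7) + 2)*(-494) = -10/(-5 + 2)*(-494) = -10/(-3)*(-494) = -10*(-⅓)*(-494) = (10/3)*(-494) = -4940/3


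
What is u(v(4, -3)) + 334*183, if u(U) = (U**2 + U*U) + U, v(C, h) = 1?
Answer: 61125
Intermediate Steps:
u(U) = U + 2*U**2 (u(U) = (U**2 + U**2) + U = 2*U**2 + U = U + 2*U**2)
u(v(4, -3)) + 334*183 = 1*(1 + 2*1) + 334*183 = 1*(1 + 2) + 61122 = 1*3 + 61122 = 3 + 61122 = 61125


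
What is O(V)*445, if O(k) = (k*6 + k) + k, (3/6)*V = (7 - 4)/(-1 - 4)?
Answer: -4272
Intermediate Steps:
V = -6/5 (V = 2*((7 - 4)/(-1 - 4)) = 2*(3/(-5)) = 2*(3*(-⅕)) = 2*(-⅗) = -6/5 ≈ -1.2000)
O(k) = 8*k (O(k) = (6*k + k) + k = 7*k + k = 8*k)
O(V)*445 = (8*(-6/5))*445 = -48/5*445 = -4272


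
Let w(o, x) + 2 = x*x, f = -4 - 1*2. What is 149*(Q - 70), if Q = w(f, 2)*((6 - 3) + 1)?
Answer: -9238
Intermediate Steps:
f = -6 (f = -4 - 2 = -6)
w(o, x) = -2 + x**2 (w(o, x) = -2 + x*x = -2 + x**2)
Q = 8 (Q = (-2 + 2**2)*((6 - 3) + 1) = (-2 + 4)*(3 + 1) = 2*4 = 8)
149*(Q - 70) = 149*(8 - 70) = 149*(-62) = -9238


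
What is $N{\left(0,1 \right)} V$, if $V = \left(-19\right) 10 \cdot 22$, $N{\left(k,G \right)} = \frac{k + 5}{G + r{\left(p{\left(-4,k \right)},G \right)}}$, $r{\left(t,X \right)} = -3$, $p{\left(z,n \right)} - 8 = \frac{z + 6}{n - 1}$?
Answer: $10450$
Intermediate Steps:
$p{\left(z,n \right)} = 8 + \frac{6 + z}{-1 + n}$ ($p{\left(z,n \right)} = 8 + \frac{z + 6}{n - 1} = 8 + \frac{6 + z}{-1 + n}$)
$N{\left(k,G \right)} = \frac{5 + k}{-3 + G}$ ($N{\left(k,G \right)} = \frac{k + 5}{G - 3} = \frac{5 + k}{-3 + G}$)
$V = -4180$ ($V = \left(-190\right) 22 = -4180$)
$N{\left(0,1 \right)} V = \frac{5 + 0}{-3 + 1} \left(-4180\right) = \frac{1}{-2} \cdot 5 \left(-4180\right) = \left(- \frac{1}{2}\right) 5 \left(-4180\right) = \left(- \frac{5}{2}\right) \left(-4180\right) = 10450$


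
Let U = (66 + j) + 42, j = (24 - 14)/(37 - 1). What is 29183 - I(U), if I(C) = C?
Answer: 523345/18 ≈ 29075.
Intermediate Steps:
j = 5/18 (j = 10/36 = 10*(1/36) = 5/18 ≈ 0.27778)
U = 1949/18 (U = (66 + 5/18) + 42 = 1193/18 + 42 = 1949/18 ≈ 108.28)
29183 - I(U) = 29183 - 1*1949/18 = 29183 - 1949/18 = 523345/18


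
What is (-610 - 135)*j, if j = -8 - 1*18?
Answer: 19370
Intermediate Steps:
j = -26 (j = -8 - 18 = -26)
(-610 - 135)*j = (-610 - 135)*(-26) = -745*(-26) = 19370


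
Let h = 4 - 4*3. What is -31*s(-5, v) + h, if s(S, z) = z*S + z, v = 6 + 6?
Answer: 1480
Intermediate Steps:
v = 12
h = -8 (h = 4 - 12 = -8)
s(S, z) = z + S*z (s(S, z) = S*z + z = z + S*z)
-31*s(-5, v) + h = -372*(1 - 5) - 8 = -372*(-4) - 8 = -31*(-48) - 8 = 1488 - 8 = 1480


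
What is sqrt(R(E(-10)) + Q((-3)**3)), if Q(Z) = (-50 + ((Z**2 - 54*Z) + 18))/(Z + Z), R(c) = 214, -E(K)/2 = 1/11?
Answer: sqrt(56406)/18 ≈ 13.194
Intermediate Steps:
E(K) = -2/11
Q(Z) = (-32 + Z**2 - 54*Z)/(2*Z) (Q(Z) = (-50 + (18 + Z**2 - 54*Z))/((2*Z)) = (-32 + Z**2 - 54*Z)*(1/(2*Z)) = (-32 + Z**2 - 54*Z)/(2*Z))
sqrt(R(E(-10)) + Q((-3)**3)) = sqrt(214 + (-27 + (1/2)*(-3)**3 - 16/((-3)**3))) = sqrt(214 + (-27 + (1/2)*(-27) - 16/(-27))) = sqrt(214 + (-27 - 27/2 - 16*(-1/27))) = sqrt(214 + (-27 - 27/2 + 16/27)) = sqrt(214 - 2155/54) = sqrt(9401/54) = sqrt(56406)/18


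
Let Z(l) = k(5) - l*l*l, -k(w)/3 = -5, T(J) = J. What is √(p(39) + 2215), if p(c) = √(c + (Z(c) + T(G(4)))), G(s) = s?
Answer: √(2215 + I*√59261) ≈ 47.135 + 2.5823*I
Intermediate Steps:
k(w) = 15 (k(w) = -3*(-5) = 15)
Z(l) = 15 - l³ (Z(l) = 15 - l*l*l = 15 - l²*l = 15 - l³)
p(c) = √(19 + c - c³) (p(c) = √(c + ((15 - c³) + 4)) = √(c + (19 - c³)) = √(19 + c - c³))
√(p(39) + 2215) = √(√(19 + 39 - 1*39³) + 2215) = √(√(19 + 39 - 1*59319) + 2215) = √(√(19 + 39 - 59319) + 2215) = √(√(-59261) + 2215) = √(I*√59261 + 2215) = √(2215 + I*√59261)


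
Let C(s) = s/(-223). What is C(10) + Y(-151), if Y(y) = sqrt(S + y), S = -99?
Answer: -10/223 + 5*I*sqrt(10) ≈ -0.044843 + 15.811*I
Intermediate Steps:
Y(y) = sqrt(-99 + y)
C(s) = -s/223 (C(s) = s*(-1/223) = -s/223)
C(10) + Y(-151) = -1/223*10 + sqrt(-99 - 151) = -10/223 + sqrt(-250) = -10/223 + 5*I*sqrt(10)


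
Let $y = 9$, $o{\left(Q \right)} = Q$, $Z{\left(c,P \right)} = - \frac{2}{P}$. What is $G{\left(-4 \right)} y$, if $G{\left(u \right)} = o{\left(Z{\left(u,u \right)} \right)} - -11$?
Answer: $\frac{207}{2} \approx 103.5$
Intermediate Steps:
$G{\left(u \right)} = 11 - \frac{2}{u}$ ($G{\left(u \right)} = - \frac{2}{u} - -11 = - \frac{2}{u} + 11 = 11 - \frac{2}{u}$)
$G{\left(-4 \right)} y = \left(11 - \frac{2}{-4}\right) 9 = \left(11 - - \frac{1}{2}\right) 9 = \left(11 + \frac{1}{2}\right) 9 = \frac{23}{2} \cdot 9 = \frac{207}{2}$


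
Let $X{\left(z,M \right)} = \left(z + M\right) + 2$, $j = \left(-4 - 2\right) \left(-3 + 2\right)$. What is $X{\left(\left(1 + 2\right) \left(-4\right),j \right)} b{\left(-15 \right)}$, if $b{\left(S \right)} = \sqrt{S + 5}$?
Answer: $- 4 i \sqrt{10} \approx - 12.649 i$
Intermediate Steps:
$b{\left(S \right)} = \sqrt{5 + S}$
$j = 6$ ($j = \left(-6\right) \left(-1\right) = 6$)
$X{\left(z,M \right)} = 2 + M + z$ ($X{\left(z,M \right)} = \left(M + z\right) + 2 = 2 + M + z$)
$X{\left(\left(1 + 2\right) \left(-4\right),j \right)} b{\left(-15 \right)} = \left(2 + 6 + \left(1 + 2\right) \left(-4\right)\right) \sqrt{5 - 15} = \left(2 + 6 + 3 \left(-4\right)\right) \sqrt{-10} = \left(2 + 6 - 12\right) i \sqrt{10} = - 4 i \sqrt{10}$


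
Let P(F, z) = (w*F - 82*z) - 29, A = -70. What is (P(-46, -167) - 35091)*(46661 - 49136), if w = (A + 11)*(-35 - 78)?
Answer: 812067300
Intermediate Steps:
w = 6667 (w = (-70 + 11)*(-35 - 78) = -59*(-113) = 6667)
P(F, z) = -29 - 82*z + 6667*F (P(F, z) = (6667*F - 82*z) - 29 = (-82*z + 6667*F) - 29 = -29 - 82*z + 6667*F)
(P(-46, -167) - 35091)*(46661 - 49136) = ((-29 - 82*(-167) + 6667*(-46)) - 35091)*(46661 - 49136) = ((-29 + 13694 - 306682) - 35091)*(-2475) = (-293017 - 35091)*(-2475) = -328108*(-2475) = 812067300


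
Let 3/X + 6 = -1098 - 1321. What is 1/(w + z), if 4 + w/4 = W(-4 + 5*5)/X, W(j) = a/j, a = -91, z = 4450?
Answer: 9/166006 ≈ 5.4215e-5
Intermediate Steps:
X = -3/2425 (X = 3/(-6 + (-1098 - 1321)) = 3/(-6 - 2419) = 3/(-2425) = 3*(-1/2425) = -3/2425 ≈ -0.0012371)
W(j) = -91/j
w = 125956/9 (w = -16 + 4*((-91/(-4 + 5*5))/(-3/2425)) = -16 + 4*(-91/(-4 + 25)*(-2425/3)) = -16 + 4*(-91/21*(-2425/3)) = -16 + 4*(-91*1/21*(-2425/3)) = -16 + 4*(-13/3*(-2425/3)) = -16 + 4*(31525/9) = -16 + 126100/9 = 125956/9 ≈ 13995.)
1/(w + z) = 1/(125956/9 + 4450) = 1/(166006/9) = 9/166006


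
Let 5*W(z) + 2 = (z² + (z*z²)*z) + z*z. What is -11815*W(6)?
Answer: -3227858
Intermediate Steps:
W(z) = -⅖ + z⁴/5 + 2*z²/5 (W(z) = -⅖ + ((z² + (z*z²)*z) + z*z)/5 = -⅖ + ((z² + z³*z) + z²)/5 = -⅖ + ((z² + z⁴) + z²)/5 = -⅖ + (z⁴ + 2*z²)/5 = -⅖ + (z⁴/5 + 2*z²/5) = -⅖ + z⁴/5 + 2*z²/5)
-11815*W(6) = -11815*(-⅖ + (⅕)*6⁴ + (⅖)*6²) = -11815*(-⅖ + (⅕)*1296 + (⅖)*36) = -11815*(-⅖ + 1296/5 + 72/5) = -11815*1366/5 = -3227858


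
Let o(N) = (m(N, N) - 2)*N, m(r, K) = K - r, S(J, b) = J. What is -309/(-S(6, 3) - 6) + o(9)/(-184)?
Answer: 1189/46 ≈ 25.848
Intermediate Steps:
o(N) = -2*N (o(N) = ((N - N) - 2)*N = (0 - 2)*N = -2*N)
-309/(-S(6, 3) - 6) + o(9)/(-184) = -309/(-1*6 - 6) - 2*9/(-184) = -309/(-6 - 6) - 18*(-1/184) = -309/(-12) + 9/92 = -309*(-1/12) + 9/92 = 103/4 + 9/92 = 1189/46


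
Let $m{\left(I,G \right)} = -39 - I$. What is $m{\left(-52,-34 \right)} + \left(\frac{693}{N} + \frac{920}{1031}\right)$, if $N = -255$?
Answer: $\frac{979294}{87635} \approx 11.175$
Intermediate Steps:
$m{\left(-52,-34 \right)} + \left(\frac{693}{N} + \frac{920}{1031}\right) = \left(-39 - -52\right) + \left(\frac{693}{-255} + \frac{920}{1031}\right) = \left(-39 + 52\right) + \left(693 \left(- \frac{1}{255}\right) + 920 \cdot \frac{1}{1031}\right) = 13 + \left(- \frac{231}{85} + \frac{920}{1031}\right) = 13 - \frac{159961}{87635} = \frac{979294}{87635}$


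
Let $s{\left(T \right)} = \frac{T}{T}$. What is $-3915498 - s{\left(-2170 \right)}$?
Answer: $-3915499$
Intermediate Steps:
$s{\left(T \right)} = 1$
$-3915498 - s{\left(-2170 \right)} = -3915498 - 1 = -3915499$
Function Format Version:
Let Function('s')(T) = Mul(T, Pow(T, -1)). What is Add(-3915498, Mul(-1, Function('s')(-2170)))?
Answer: -3915499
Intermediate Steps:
Function('s')(T) = 1
Add(-3915498, Mul(-1, Function('s')(-2170))) = Add(-3915498, Mul(-1, 1)) = Add(-3915498, -1) = -3915499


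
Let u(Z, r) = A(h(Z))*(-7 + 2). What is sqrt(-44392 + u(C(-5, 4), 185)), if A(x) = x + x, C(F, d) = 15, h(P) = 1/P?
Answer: I*sqrt(399534)/3 ≈ 210.7*I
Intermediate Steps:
h(P) = 1/P
A(x) = 2*x
u(Z, r) = -10/Z (u(Z, r) = (2/Z)*(-7 + 2) = (2/Z)*(-5) = -10/Z)
sqrt(-44392 + u(C(-5, 4), 185)) = sqrt(-44392 - 10/15) = sqrt(-44392 - 10*1/15) = sqrt(-44392 - 2/3) = sqrt(-133178/3) = I*sqrt(399534)/3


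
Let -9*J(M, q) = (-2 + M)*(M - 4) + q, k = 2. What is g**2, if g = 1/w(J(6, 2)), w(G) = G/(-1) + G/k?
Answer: 81/25 ≈ 3.2400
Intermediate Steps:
J(M, q) = -q/9 - (-4 + M)*(-2 + M)/9 (J(M, q) = -((-2 + M)*(M - 4) + q)/9 = -((-2 + M)*(-4 + M) + q)/9 = -((-4 + M)*(-2 + M) + q)/9 = -(q + (-4 + M)*(-2 + M))/9 = -q/9 - (-4 + M)*(-2 + M)/9)
w(G) = -G/2 (w(G) = G/(-1) + G/2 = G*(-1) + G*(1/2) = -G + G/2 = -G/2)
g = 9/5 (g = 1/(-(-8/9 - 1/9*2 - 1/9*6**2 + (2/3)*6)/2) = 1/(-(-8/9 - 2/9 - 1/9*36 + 4)/2) = 1/(-(-8/9 - 2/9 - 4 + 4)/2) = 1/(-1/2*(-10/9)) = 1/(5/9) = 9/5 ≈ 1.8000)
g**2 = (9/5)**2 = 81/25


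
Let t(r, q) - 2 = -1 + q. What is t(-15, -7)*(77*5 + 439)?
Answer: -4944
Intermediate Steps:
t(r, q) = 1 + q (t(r, q) = 2 + (-1 + q) = 1 + q)
t(-15, -7)*(77*5 + 439) = (1 - 7)*(77*5 + 439) = -6*(385 + 439) = -6*824 = -4944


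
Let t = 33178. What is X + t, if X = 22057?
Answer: 55235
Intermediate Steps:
X + t = 22057 + 33178 = 55235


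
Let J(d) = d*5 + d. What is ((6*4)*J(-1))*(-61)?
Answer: 8784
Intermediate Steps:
J(d) = 6*d (J(d) = 5*d + d = 6*d)
((6*4)*J(-1))*(-61) = ((6*4)*(6*(-1)))*(-61) = (24*(-6))*(-61) = -144*(-61) = 8784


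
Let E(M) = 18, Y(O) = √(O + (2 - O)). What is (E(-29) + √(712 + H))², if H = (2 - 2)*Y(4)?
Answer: 1036 + 72*√178 ≈ 1996.6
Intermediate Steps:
Y(O) = √2
H = 0 (H = (2 - 2)*√2 = 0*√2 = 0)
(E(-29) + √(712 + H))² = (18 + √(712 + 0))² = (18 + √712)² = (18 + 2*√178)²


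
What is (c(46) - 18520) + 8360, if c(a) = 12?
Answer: -10148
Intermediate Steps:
(c(46) - 18520) + 8360 = (12 - 18520) + 8360 = -18508 + 8360 = -10148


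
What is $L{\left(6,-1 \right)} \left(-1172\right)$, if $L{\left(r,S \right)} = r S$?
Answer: $7032$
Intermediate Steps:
$L{\left(r,S \right)} = S r$
$L{\left(6,-1 \right)} \left(-1172\right) = \left(-1\right) 6 \left(-1172\right) = \left(-6\right) \left(-1172\right) = 7032$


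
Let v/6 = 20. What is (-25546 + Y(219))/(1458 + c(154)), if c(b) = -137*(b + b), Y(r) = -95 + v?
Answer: 25521/40738 ≈ 0.62647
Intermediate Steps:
v = 120 (v = 6*20 = 120)
Y(r) = 25 (Y(r) = -95 + 120 = 25)
c(b) = -274*b
(-25546 + Y(219))/(1458 + c(154)) = (-25546 + 25)/(1458 - 274*154) = -25521/(1458 - 42196) = -25521/(-40738) = -25521*(-1/40738) = 25521/40738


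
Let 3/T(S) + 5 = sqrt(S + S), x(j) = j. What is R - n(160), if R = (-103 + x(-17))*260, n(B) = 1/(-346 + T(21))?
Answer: -63173223733/2024783 + 3*sqrt(42)/2024783 ≈ -31200.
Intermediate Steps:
T(S) = 3/(-5 + sqrt(2)*sqrt(S)) (T(S) = 3/(-5 + sqrt(S + S)) = 3/(-5 + sqrt(2*S)) = 3/(-5 + sqrt(2)*sqrt(S)))
n(B) = 1/(-346 + 3/(-5 + sqrt(42))) (n(B) = 1/(-346 + 3/(-5 + sqrt(2)*sqrt(21))) = 1/(-346 + 3/(-5 + sqrt(42))))
R = -31200 (R = (-103 - 17)*260 = -120*260 = -31200)
R - n(160) = -31200 - (-5867/2024783 - 3*sqrt(42)/2024783) = -31200 + (5867/2024783 + 3*sqrt(42)/2024783) = -63173223733/2024783 + 3*sqrt(42)/2024783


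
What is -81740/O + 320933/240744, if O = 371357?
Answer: 14214614503/12771709944 ≈ 1.1130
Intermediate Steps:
-81740/O + 320933/240744 = -81740/371357 + 320933/240744 = 14214614503/12771709944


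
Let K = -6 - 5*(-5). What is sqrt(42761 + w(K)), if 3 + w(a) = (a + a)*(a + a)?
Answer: sqrt(44202) ≈ 210.24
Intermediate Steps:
K = 19 (K = -6 + 25 = 19)
w(a) = -3 + 4*a**2 (w(a) = -3 + (a + a)*(a + a) = -3 + (2*a)*(2*a) = -3 + 4*a**2)
sqrt(42761 + w(K)) = sqrt(42761 + (-3 + 4*19**2)) = sqrt(42761 + (-3 + 4*361)) = sqrt(42761 + (-3 + 1444)) = sqrt(42761 + 1441) = sqrt(44202)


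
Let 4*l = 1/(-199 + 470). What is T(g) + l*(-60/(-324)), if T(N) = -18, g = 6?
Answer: -526819/29268 ≈ -18.000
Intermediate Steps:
l = 1/1084 (l = 1/(4*(-199 + 470)) = (1/4)/271 = (1/4)*(1/271) = 1/1084 ≈ 0.00092251)
T(g) + l*(-60/(-324)) = -18 + (-60/(-324))/1084 = -18 + (-60*(-1/324))/1084 = -18 + (1/1084)*(5/27) = -18 + 5/29268 = -526819/29268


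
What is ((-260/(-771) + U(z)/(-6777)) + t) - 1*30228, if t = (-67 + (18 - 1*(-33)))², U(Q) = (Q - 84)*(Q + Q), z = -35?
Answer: -52203456178/1741689 ≈ -29973.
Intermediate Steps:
U(Q) = 2*Q*(-84 + Q) (U(Q) = (-84 + Q)*(2*Q) = 2*Q*(-84 + Q))
t = 256 (t = (-67 + (18 + 33))² = (-67 + 51)² = (-16)² = 256)
((-260/(-771) + U(z)/(-6777)) + t) - 1*30228 = ((-260/(-771) + (2*(-35)*(-84 - 35))/(-6777)) + 256) - 1*30228 = ((-260*(-1/771) + (2*(-35)*(-119))*(-1/6777)) + 256) - 30228 = ((260/771 + 8330*(-1/6777)) + 256) - 30228 = ((260/771 - 8330/6777) + 256) - 30228 = (-1553470/1741689 + 256) - 30228 = 444318914/1741689 - 30228 = -52203456178/1741689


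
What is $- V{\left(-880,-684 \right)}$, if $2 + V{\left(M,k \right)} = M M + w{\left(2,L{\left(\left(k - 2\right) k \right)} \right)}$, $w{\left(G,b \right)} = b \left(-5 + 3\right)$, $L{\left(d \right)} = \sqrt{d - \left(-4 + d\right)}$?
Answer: $-774394$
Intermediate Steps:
$L{\left(d \right)} = 2$ ($L{\left(d \right)} = \sqrt{4} = 2$)
$w{\left(G,b \right)} = - 2 b$ ($w{\left(G,b \right)} = b \left(-2\right) = - 2 b$)
$V{\left(M,k \right)} = -6 + M^{2}$ ($V{\left(M,k \right)} = -2 + \left(M M - 4\right) = -2 + \left(M^{2} - 4\right) = -2 + \left(-4 + M^{2}\right) = -6 + M^{2}$)
$- V{\left(-880,-684 \right)} = - (-6 + \left(-880\right)^{2}) = - (-6 + 774400) = \left(-1\right) 774394 = -774394$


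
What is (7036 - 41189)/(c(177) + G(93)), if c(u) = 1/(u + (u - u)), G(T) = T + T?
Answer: -147441/803 ≈ -183.61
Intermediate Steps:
G(T) = 2*T
c(u) = 1/u (c(u) = 1/(u + 0) = 1/u)
(7036 - 41189)/(c(177) + G(93)) = (7036 - 41189)/(1/177 + 2*93) = -34153/(1/177 + 186) = -34153/32923/177 = -34153*177/32923 = -147441/803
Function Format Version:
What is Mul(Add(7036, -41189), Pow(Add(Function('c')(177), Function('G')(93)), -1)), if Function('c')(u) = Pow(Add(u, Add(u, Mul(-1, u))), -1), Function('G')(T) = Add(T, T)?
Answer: Rational(-147441, 803) ≈ -183.61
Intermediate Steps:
Function('G')(T) = Mul(2, T)
Function('c')(u) = Pow(u, -1) (Function('c')(u) = Pow(Add(u, 0), -1) = Pow(u, -1))
Mul(Add(7036, -41189), Pow(Add(Function('c')(177), Function('G')(93)), -1)) = Mul(Add(7036, -41189), Pow(Add(Pow(177, -1), Mul(2, 93)), -1)) = Mul(-34153, Pow(Add(Rational(1, 177), 186), -1)) = Mul(-34153, Pow(Rational(32923, 177), -1)) = Mul(-34153, Rational(177, 32923)) = Rational(-147441, 803)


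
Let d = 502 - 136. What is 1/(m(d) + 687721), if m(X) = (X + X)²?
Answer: 1/1223545 ≈ 8.1730e-7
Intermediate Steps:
d = 366
m(X) = 4*X² (m(X) = (2*X)² = 4*X²)
1/(m(d) + 687721) = 1/(4*366² + 687721) = 1/(4*133956 + 687721) = 1/(535824 + 687721) = 1/1223545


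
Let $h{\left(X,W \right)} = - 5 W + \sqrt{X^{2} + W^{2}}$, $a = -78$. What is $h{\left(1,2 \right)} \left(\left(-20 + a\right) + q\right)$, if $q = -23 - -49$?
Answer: $720 - 72 \sqrt{5} \approx 559.0$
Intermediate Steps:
$q = 26$ ($q = -23 + 49 = 26$)
$h{\left(X,W \right)} = \sqrt{W^{2} + X^{2}} - 5 W$ ($h{\left(X,W \right)} = - 5 W + \sqrt{W^{2} + X^{2}} = \sqrt{W^{2} + X^{2}} - 5 W$)
$h{\left(1,2 \right)} \left(\left(-20 + a\right) + q\right) = \left(\sqrt{2^{2} + 1^{2}} - 10\right) \left(\left(-20 - 78\right) + 26\right) = \left(\sqrt{4 + 1} - 10\right) \left(-98 + 26\right) = \left(\sqrt{5} - 10\right) \left(-72\right) = \left(-10 + \sqrt{5}\right) \left(-72\right) = 720 - 72 \sqrt{5}$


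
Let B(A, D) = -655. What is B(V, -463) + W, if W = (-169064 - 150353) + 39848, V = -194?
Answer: -280224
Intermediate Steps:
W = -279569 (W = -319417 + 39848 = -279569)
B(V, -463) + W = -655 - 279569 = -280224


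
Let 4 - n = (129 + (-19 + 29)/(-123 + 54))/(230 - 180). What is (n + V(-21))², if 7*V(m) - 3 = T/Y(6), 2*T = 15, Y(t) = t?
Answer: 9613998601/2332890000 ≈ 4.1211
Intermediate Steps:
T = 15/2 (T = (½)*15 = 15/2 ≈ 7.5000)
n = 4909/3450 (n = 4 - (129 + (-19 + 29)/(-123 + 54))/(230 - 180) = 4 - (129 + 10/(-69))/50 = 4 - (129 + 10*(-1/69))/50 = 4 - (129 - 10/69)/50 = 4 - 8891/(69*50) = 4 - 1*8891/3450 = 4 - 8891/3450 = 4909/3450 ≈ 1.4229)
V(m) = 17/28 (V(m) = 3/7 + ((15/2)/6)/7 = 3/7 + ((15/2)*(⅙))/7 = 3/7 + (⅐)*(5/4) = 3/7 + 5/28 = 17/28)
(n + V(-21))² = (4909/3450 + 17/28)² = (98051/48300)² = 9613998601/2332890000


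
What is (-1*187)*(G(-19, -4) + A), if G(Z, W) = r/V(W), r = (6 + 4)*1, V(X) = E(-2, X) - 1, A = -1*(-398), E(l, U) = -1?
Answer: -73491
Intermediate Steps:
A = 398
V(X) = -2 (V(X) = -1 - 1 = -2)
r = 10 (r = 10*1 = 10)
G(Z, W) = -5 (G(Z, W) = 10/(-2) = 10*(-½) = -5)
(-1*187)*(G(-19, -4) + A) = (-1*187)*(-5 + 398) = -187*393 = -73491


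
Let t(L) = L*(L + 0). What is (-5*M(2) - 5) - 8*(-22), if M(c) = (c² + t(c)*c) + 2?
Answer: 101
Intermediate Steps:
t(L) = L² (t(L) = L*L = L²)
M(c) = 2 + c² + c³ (M(c) = (c² + c²*c) + 2 = (c² + c³) + 2 = 2 + c² + c³)
(-5*M(2) - 5) - 8*(-22) = (-5*(2 + 2² + 2³) - 5) - 8*(-22) = (-5*(2 + 4 + 8) - 5) + 176 = (-5*14 - 5) + 176 = (-70 - 5) + 176 = -75 + 176 = 101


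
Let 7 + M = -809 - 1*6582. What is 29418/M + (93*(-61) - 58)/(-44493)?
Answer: -70360952/18286623 ≈ -3.8477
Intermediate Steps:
M = -7398 (M = -7 + (-809 - 1*6582) = -7 + (-809 - 6582) = -7 - 7391 = -7398)
29418/M + (93*(-61) - 58)/(-44493) = 29418/(-7398) + (93*(-61) - 58)/(-44493) = 29418*(-1/7398) + (-5673 - 58)*(-1/44493) = -4903/1233 - 5731*(-1/44493) = -4903/1233 + 5731/44493 = -70360952/18286623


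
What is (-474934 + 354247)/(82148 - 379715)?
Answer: 40229/99189 ≈ 0.40558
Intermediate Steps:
(-474934 + 354247)/(82148 - 379715) = -120687/(-297567) = -120687*(-1/297567) = 40229/99189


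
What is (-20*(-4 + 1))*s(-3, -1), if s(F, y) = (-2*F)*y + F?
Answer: -540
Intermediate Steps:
s(F, y) = F - 2*F*y (s(F, y) = -2*F*y + F = F - 2*F*y)
(-20*(-4 + 1))*s(-3, -1) = (-20*(-4 + 1))*(-3*(1 - 2*(-1))) = (-20*(-3))*(-3*(1 + 2)) = (-10*(-6))*(-3*3) = 60*(-9) = -540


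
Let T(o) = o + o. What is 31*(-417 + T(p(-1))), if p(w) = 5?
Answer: -12617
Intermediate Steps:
T(o) = 2*o
31*(-417 + T(p(-1))) = 31*(-417 + 2*5) = 31*(-417 + 10) = 31*(-407) = -12617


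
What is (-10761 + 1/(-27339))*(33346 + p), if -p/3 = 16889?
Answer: 5095751248580/27339 ≈ 1.8639e+8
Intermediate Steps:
p = -50667 (p = -3*16889 = -50667)
(-10761 + 1/(-27339))*(33346 + p) = (-10761 + 1/(-27339))*(33346 - 50667) = (-10761 - 1/27339)*(-17321) = -294194980/27339*(-17321) = 5095751248580/27339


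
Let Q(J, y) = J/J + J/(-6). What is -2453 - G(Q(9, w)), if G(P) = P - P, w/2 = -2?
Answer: -2453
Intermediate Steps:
w = -4 (w = 2*(-2) = -4)
Q(J, y) = 1 - J/6 (Q(J, y) = 1 + J*(-⅙) = 1 - J/6)
G(P) = 0
-2453 - G(Q(9, w)) = -2453 - 1*0 = -2453 + 0 = -2453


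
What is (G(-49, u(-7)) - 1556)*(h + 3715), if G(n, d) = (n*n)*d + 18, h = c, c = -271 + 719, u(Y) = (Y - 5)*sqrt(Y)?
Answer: -6402694 - 119944356*I*sqrt(7) ≈ -6.4027e+6 - 3.1734e+8*I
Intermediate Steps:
u(Y) = sqrt(Y)*(-5 + Y) (u(Y) = (-5 + Y)*sqrt(Y) = sqrt(Y)*(-5 + Y))
c = 448
h = 448
G(n, d) = 18 + d*n**2 (G(n, d) = n**2*d + 18 = d*n**2 + 18 = 18 + d*n**2)
(G(-49, u(-7)) - 1556)*(h + 3715) = ((18 + (sqrt(-7)*(-5 - 7))*(-49)**2) - 1556)*(448 + 3715) = ((18 + ((I*sqrt(7))*(-12))*2401) - 1556)*4163 = ((18 - 12*I*sqrt(7)*2401) - 1556)*4163 = ((18 - 28812*I*sqrt(7)) - 1556)*4163 = (-1538 - 28812*I*sqrt(7))*4163 = -6402694 - 119944356*I*sqrt(7)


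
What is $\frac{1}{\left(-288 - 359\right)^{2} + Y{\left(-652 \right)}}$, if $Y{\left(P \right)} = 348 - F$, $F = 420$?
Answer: $\frac{1}{418537} \approx 2.3893 \cdot 10^{-6}$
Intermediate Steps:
$Y{\left(P \right)} = -72$ ($Y{\left(P \right)} = 348 - 420 = -72$)
$\frac{1}{\left(-288 - 359\right)^{2} + Y{\left(-652 \right)}} = \frac{1}{\left(-288 - 359\right)^{2} - 72} = \frac{1}{\left(-647\right)^{2} - 72} = \frac{1}{418609 - 72} = \frac{1}{418537}$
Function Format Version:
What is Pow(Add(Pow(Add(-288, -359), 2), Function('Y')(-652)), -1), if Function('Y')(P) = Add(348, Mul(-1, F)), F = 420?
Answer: Rational(1, 418537) ≈ 2.3893e-6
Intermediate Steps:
Function('Y')(P) = -72 (Function('Y')(P) = Add(348, Mul(-1, 420)) = Add(348, -420) = -72)
Pow(Add(Pow(Add(-288, -359), 2), Function('Y')(-652)), -1) = Pow(Add(Pow(Add(-288, -359), 2), -72), -1) = Pow(Add(Pow(-647, 2), -72), -1) = Pow(Add(418609, -72), -1) = Pow(418537, -1) = Rational(1, 418537)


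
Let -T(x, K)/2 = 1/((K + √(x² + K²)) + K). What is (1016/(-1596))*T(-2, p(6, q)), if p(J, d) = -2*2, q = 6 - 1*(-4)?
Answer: -1016/4389 - 254*√5/4389 ≈ -0.36089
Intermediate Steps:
q = 10 (q = 6 + 4 = 10)
p(J, d) = -4
T(x, K) = -2/(√(K² + x²) + 2*K) (T(x, K) = -2/((K + √(x² + K²)) + K) = -2/((K + √(K² + x²)) + K) = -2/(√(K² + x²) + 2*K))
(1016/(-1596))*T(-2, p(6, q)) = (1016/(-1596))*(-2/(√((-4)² + (-2)²) + 2*(-4))) = (1016*(-1/1596))*(-2/(√(16 + 4) - 8)) = -(-508)/(399*(√20 - 8)) = -(-508)/(399*(2*√5 - 8)) = -(-508)/(399*(-8 + 2*√5)) = 508/(399*(-8 + 2*√5))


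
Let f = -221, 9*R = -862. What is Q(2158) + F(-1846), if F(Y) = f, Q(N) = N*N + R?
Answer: 41909825/9 ≈ 4.6566e+6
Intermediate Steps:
R = -862/9 (R = (1/9)*(-862) = -862/9 ≈ -95.778)
Q(N) = -862/9 + N**2 (Q(N) = N*N - 862/9 = N**2 - 862/9 = -862/9 + N**2)
F(Y) = -221
Q(2158) + F(-1846) = (-862/9 + 2158**2) - 221 = (-862/9 + 4656964) - 221 = 41911814/9 - 221 = 41909825/9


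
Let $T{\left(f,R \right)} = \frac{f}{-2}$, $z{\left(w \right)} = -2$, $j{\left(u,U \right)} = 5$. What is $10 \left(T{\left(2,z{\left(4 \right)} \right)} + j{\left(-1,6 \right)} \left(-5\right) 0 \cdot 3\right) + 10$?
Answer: $0$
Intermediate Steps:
$T{\left(f,R \right)} = - \frac{f}{2}$ ($T{\left(f,R \right)} = f \left(- \frac{1}{2}\right) = - \frac{f}{2}$)
$10 \left(T{\left(2,z{\left(4 \right)} \right)} + j{\left(-1,6 \right)} \left(-5\right) 0 \cdot 3\right) + 10 = 10 \left(\left(- \frac{1}{2}\right) 2 + 5 \left(-5\right) 0 \cdot 3\right) + 10 = 10 \left(-1 + 5 \cdot 0 \cdot 3\right) + 10 = 10 \left(-1 + 5 \cdot 0\right) + 10 = 10 \left(-1 + 0\right) + 10 = 10 \left(-1\right) + 10 = -10 + 10 = 0$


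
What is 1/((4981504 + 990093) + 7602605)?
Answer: 1/13574202 ≈ 7.3669e-8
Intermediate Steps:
1/((4981504 + 990093) + 7602605) = 1/(5971597 + 7602605) = 1/13574202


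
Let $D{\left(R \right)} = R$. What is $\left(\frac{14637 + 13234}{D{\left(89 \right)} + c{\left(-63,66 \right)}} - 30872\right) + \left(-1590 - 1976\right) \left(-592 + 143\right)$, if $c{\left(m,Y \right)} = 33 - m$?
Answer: $\frac{290526341}{185} \approx 1.5704 \cdot 10^{6}$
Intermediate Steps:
$\left(\frac{14637 + 13234}{D{\left(89 \right)} + c{\left(-63,66 \right)}} - 30872\right) + \left(-1590 - 1976\right) \left(-592 + 143\right) = \left(\frac{14637 + 13234}{89 + \left(33 - -63\right)} - 30872\right) + \left(-1590 - 1976\right) \left(-592 + 143\right) = \left(\frac{27871}{89 + \left(33 + 63\right)} - 30872\right) - -1601134 = \left(\frac{27871}{89 + 96} - 30872\right) + 1601134 = \left(\frac{27871}{185} - 30872\right) + 1601134 = - \frac{5683449}{185} + 1601134 = \frac{290526341}{185}$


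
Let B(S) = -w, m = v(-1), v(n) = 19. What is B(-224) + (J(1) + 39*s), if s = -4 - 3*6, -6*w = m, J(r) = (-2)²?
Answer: -5105/6 ≈ -850.83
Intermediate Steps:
J(r) = 4
m = 19
w = -19/6 (w = -⅙*19 = -19/6 ≈ -3.1667)
s = -22 (s = -4 - 18 = -22)
B(S) = 19/6 (B(S) = -1*(-19/6) = 19/6)
B(-224) + (J(1) + 39*s) = 19/6 + (4 + 39*(-22)) = 19/6 + (4 - 858) = 19/6 - 854 = -5105/6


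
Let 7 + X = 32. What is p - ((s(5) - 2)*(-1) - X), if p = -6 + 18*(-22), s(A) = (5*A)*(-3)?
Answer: -454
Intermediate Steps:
X = 25 (X = -7 + 32 = 25)
s(A) = -15*A
p = -402 (p = -6 - 396 = -402)
p - ((s(5) - 2)*(-1) - X) = -402 - ((-15*5 - 2)*(-1) - 1*25) = -402 - ((-75 - 2)*(-1) - 25) = -402 - (-77*(-1) - 25) = -402 - (77 - 25) = -402 - 1*52 = -402 - 52 = -454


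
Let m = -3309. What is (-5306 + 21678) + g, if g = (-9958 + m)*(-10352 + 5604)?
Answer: 63008088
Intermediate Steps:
g = 62991716 (g = (-9958 - 3309)*(-10352 + 5604) = -13267*(-4748) = 62991716)
(-5306 + 21678) + g = (-5306 + 21678) + 62991716 = 16372 + 62991716 = 63008088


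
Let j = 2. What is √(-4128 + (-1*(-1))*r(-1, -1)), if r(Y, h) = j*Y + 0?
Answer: I*√4130 ≈ 64.265*I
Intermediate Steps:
r(Y, h) = 2*Y (r(Y, h) = 2*Y + 0 = 2*Y)
√(-4128 + (-1*(-1))*r(-1, -1)) = √(-4128 + (-1*(-1))*(2*(-1))) = √(-4128 + 1*(-2)) = √(-4128 - 2) = √(-4130) = I*√4130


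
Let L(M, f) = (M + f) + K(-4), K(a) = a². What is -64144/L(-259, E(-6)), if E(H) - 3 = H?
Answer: 32072/123 ≈ 260.75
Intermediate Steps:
E(H) = 3 + H
L(M, f) = 16 + M + f (L(M, f) = (M + f) + (-4)² = (M + f) + 16 = 16 + M + f)
-64144/L(-259, E(-6)) = -64144/(16 - 259 + (3 - 6)) = -64144/(16 - 259 - 3) = -64144/(-246) = -64144*(-1/246) = 32072/123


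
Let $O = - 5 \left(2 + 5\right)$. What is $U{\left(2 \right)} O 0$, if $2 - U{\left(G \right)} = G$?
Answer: $0$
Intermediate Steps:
$O = -35$ ($O = \left(-5\right) 7 = -35$)
$U{\left(G \right)} = 2 - G$
$U{\left(2 \right)} O 0 = \left(2 - 2\right) \left(-35\right) 0 = 0 \left(-35\right) 0 = 0 \cdot 0 = 0$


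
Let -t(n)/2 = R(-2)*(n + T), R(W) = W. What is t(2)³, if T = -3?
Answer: -64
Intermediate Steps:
t(n) = -12 + 4*n (t(n) = -(-4)*(n - 3) = -(-4)*(-3 + n) = -2*(6 - 2*n) = -12 + 4*n)
t(2)³ = (-12 + 4*2)³ = (-12 + 8)³ = (-4)³ = -64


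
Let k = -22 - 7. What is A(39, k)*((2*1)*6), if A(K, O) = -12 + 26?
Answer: 168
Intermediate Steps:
k = -29
A(K, O) = 14
A(39, k)*((2*1)*6) = 14*((2*1)*6) = 14*(2*6) = 14*12 = 168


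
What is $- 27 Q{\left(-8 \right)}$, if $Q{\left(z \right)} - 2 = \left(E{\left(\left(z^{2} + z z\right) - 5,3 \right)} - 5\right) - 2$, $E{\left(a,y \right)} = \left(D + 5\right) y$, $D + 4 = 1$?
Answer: $-27$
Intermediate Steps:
$D = -3$ ($D = -4 + 1 = -3$)
$E{\left(a,y \right)} = 2 y$ ($E{\left(a,y \right)} = \left(-3 + 5\right) y = 2 y$)
$Q{\left(z \right)} = 1$ ($Q{\left(z \right)} = 2 + \left(\left(2 \cdot 3 - 5\right) - 2\right) = 2 + \left(\left(6 - 5\right) - 2\right) = 2 + \left(1 - 2\right) = 2 - 1 = 1$)
$- 27 Q{\left(-8 \right)} = \left(-27\right) 1 = -27$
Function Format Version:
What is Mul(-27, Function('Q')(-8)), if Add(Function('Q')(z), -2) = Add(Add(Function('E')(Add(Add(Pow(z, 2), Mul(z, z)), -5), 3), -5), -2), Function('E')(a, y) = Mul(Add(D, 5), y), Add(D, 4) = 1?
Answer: -27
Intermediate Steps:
D = -3 (D = Add(-4, 1) = -3)
Function('E')(a, y) = Mul(2, y) (Function('E')(a, y) = Mul(Add(-3, 5), y) = Mul(2, y))
Function('Q')(z) = 1 (Function('Q')(z) = Add(2, Add(Add(Mul(2, 3), -5), -2)) = Add(2, Add(Add(6, -5), -2)) = Add(2, Add(1, -2)) = Add(2, -1) = 1)
Mul(-27, Function('Q')(-8)) = Mul(-27, 1) = -27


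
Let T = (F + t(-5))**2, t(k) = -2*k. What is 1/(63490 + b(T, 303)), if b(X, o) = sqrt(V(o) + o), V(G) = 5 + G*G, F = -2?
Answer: 63490/4030887983 - sqrt(92117)/4030887983 ≈ 1.5676e-5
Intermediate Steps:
V(G) = 5 + G**2
T = 64 (T = (-2 - 2*(-5))**2 = (-2 + 10)**2 = 8**2 = 64)
b(X, o) = sqrt(5 + o + o**2) (b(X, o) = sqrt((5 + o**2) + o) = sqrt(5 + o + o**2))
1/(63490 + b(T, 303)) = 1/(63490 + sqrt(5 + 303 + 303**2)) = 1/(63490 + sqrt(5 + 303 + 91809)) = 1/(63490 + sqrt(92117))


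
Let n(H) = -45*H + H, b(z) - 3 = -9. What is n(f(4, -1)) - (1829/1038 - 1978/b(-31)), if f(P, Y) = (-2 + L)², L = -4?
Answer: -1988215/1038 ≈ -1915.4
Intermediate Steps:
b(z) = -6 (b(z) = 3 - 9 = -6)
f(P, Y) = 36 (f(P, Y) = (-2 - 4)² = (-6)² = 36)
n(H) = -44*H
n(f(4, -1)) - (1829/1038 - 1978/b(-31)) = -44*36 - (1829/1038 - 1978/(-6)) = -1584 - (1829*(1/1038) - 1978*(-⅙)) = -1584 - (1829/1038 + 989/3) = -1584 - 1*344023/1038 = -1584 - 344023/1038 = -1988215/1038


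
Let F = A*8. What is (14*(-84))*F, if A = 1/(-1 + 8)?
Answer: -1344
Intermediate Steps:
A = ⅐ (A = 1/7 = ⅐ ≈ 0.14286)
F = 8/7 (F = (⅐)*8 = 8/7 ≈ 1.1429)
(14*(-84))*F = (14*(-84))*(8/7) = -1176*8/7 = -1344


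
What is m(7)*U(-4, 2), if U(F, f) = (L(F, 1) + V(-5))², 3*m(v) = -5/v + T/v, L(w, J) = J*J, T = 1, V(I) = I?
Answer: -64/21 ≈ -3.0476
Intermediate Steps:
L(w, J) = J²
m(v) = -4/(3*v) (m(v) = (-5/v + 1/v)/3 = (-4/v)/3 = -4/(3*v))
U(F, f) = 16 (U(F, f) = (1² - 5)² = (1 - 5)² = (-4)² = 16)
m(7)*U(-4, 2) = -4/3/7*16 = -4/3*⅐*16 = -4/21*16 = -64/21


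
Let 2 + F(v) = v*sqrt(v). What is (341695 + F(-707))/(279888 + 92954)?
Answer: 341693/372842 - 707*I*sqrt(707)/372842 ≈ 0.91646 - 0.05042*I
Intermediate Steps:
F(v) = -2 + v**(3/2) (F(v) = -2 + v*sqrt(v) = -2 + v**(3/2))
(341695 + F(-707))/(279888 + 92954) = (341695 + (-2 + (-707)**(3/2)))/(279888 + 92954) = (341695 + (-2 - 707*I*sqrt(707)))/372842 = (341693 - 707*I*sqrt(707))*(1/372842) = 341693/372842 - 707*I*sqrt(707)/372842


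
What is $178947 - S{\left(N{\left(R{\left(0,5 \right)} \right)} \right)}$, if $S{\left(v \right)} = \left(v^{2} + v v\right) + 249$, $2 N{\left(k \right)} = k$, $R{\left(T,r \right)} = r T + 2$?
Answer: $178696$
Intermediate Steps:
$R{\left(T,r \right)} = 2 + T r$ ($R{\left(T,r \right)} = T r + 2 = 2 + T r$)
$N{\left(k \right)} = \frac{k}{2}$
$S{\left(v \right)} = 249 + 2 v^{2}$ ($S{\left(v \right)} = \left(v^{2} + v^{2}\right) + 249 = 2 v^{2} + 249 = 249 + 2 v^{2}$)
$178947 - S{\left(N{\left(R{\left(0,5 \right)} \right)} \right)} = 178947 - \left(249 + 2 \left(\frac{2 + 0 \cdot 5}{2}\right)^{2}\right) = 178947 - \left(249 + 2 \left(\frac{2 + 0}{2}\right)^{2}\right) = 178947 - \left(249 + 2 \left(\frac{1}{2} \cdot 2\right)^{2}\right) = 178947 - \left(249 + 2 \cdot 1^{2}\right) = 178947 - \left(249 + 2 \cdot 1\right) = 178947 - \left(249 + 2\right) = 178947 - 251 = 178696$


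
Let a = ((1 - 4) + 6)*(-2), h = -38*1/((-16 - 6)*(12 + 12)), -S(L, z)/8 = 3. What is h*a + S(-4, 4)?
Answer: -1075/44 ≈ -24.432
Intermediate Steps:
S(L, z) = -24 (S(L, z) = -8*3 = -24)
h = 19/264 (h = -38/((-22*24)) = -38/(-528) = -38*(-1/528) = 19/264 ≈ 0.071970)
a = -6 (a = (-3 + 6)*(-2) = 3*(-2) = -6)
h*a + S(-4, 4) = (19/264)*(-6) - 24 = -19/44 - 24 = -1075/44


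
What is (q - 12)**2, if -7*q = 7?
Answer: 169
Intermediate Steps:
q = -1 (q = -1/7*7 = -1)
(q - 12)**2 = (-1 - 12)**2 = (-13)**2 = 169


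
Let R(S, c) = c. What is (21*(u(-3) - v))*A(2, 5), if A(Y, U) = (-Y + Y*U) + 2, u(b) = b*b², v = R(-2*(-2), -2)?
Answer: -5250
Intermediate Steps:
v = -2
u(b) = b³
A(Y, U) = 2 - Y + U*Y (A(Y, U) = (-Y + U*Y) + 2 = 2 - Y + U*Y)
(21*(u(-3) - v))*A(2, 5) = (21*((-3)³ - 1*(-2)))*(2 - 1*2 + 5*2) = (21*(-27 + 2))*(2 - 2 + 10) = (21*(-25))*10 = -525*10 = -5250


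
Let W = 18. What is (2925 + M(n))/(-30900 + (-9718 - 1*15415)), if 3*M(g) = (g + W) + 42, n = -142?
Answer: -8693/168099 ≈ -0.051714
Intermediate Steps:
M(g) = 20 + g/3 (M(g) = ((g + 18) + 42)/3 = ((18 + g) + 42)/3 = (60 + g)/3 = 20 + g/3)
(2925 + M(n))/(-30900 + (-9718 - 1*15415)) = (2925 + (20 + (⅓)*(-142)))/(-30900 + (-9718 - 1*15415)) = (2925 + (20 - 142/3))/(-30900 + (-9718 - 15415)) = (2925 - 82/3)/(-30900 - 25133) = (8693/3)/(-56033) = (8693/3)*(-1/56033) = -8693/168099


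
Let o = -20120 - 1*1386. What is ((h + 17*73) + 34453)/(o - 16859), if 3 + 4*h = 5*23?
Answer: -35722/38365 ≈ -0.93111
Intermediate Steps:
h = 28 (h = -¾ + (5*23)/4 = -¾ + (¼)*115 = -¾ + 115/4 = 28)
o = -21506 (o = -20120 - 1386 = -21506)
((h + 17*73) + 34453)/(o - 16859) = ((28 + 17*73) + 34453)/(-21506 - 16859) = ((28 + 1241) + 34453)/(-38365) = (1269 + 34453)*(-1/38365) = 35722*(-1/38365) = -35722/38365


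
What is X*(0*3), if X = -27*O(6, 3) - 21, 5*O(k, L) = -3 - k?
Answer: 0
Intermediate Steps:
O(k, L) = -⅗ - k/5 (O(k, L) = (-3 - k)/5 = -⅗ - k/5)
X = 138/5 (X = -27*(-⅗ - ⅕*6) - 21 = -27*(-⅗ - 6/5) - 21 = -27*(-9/5) - 21 = 243/5 - 21 = 138/5 ≈ 27.600)
X*(0*3) = 138*(0*3)/5 = (138/5)*0 = 0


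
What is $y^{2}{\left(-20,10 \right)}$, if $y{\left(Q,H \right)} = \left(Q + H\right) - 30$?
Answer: $1600$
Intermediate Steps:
$y{\left(Q,H \right)} = -30 + H + Q$ ($y{\left(Q,H \right)} = \left(H + Q\right) - 30 = -30 + H + Q$)
$y^{2}{\left(-20,10 \right)} = \left(-30 + 10 - 20\right)^{2} = \left(-40\right)^{2} = 1600$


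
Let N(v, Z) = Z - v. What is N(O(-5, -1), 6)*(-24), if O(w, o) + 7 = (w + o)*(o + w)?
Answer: 552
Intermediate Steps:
O(w, o) = -7 + (o + w)² (O(w, o) = -7 + (w + o)*(o + w) = -7 + (o + w)*(o + w) = -7 + (o + w)²)
N(O(-5, -1), 6)*(-24) = (6 - (-7 + (-1 - 5)²))*(-24) = (6 - (-7 + (-6)²))*(-24) = (6 - (-7 + 36))*(-24) = (6 - 1*29)*(-24) = (6 - 29)*(-24) = -23*(-24) = 552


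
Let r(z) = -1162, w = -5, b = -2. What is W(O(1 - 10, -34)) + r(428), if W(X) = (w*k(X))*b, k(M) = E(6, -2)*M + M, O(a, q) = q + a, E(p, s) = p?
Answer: -4172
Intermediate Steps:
O(a, q) = a + q
k(M) = 7*M (k(M) = 6*M + M = 7*M)
W(X) = 70*X (W(X) = -35*X*(-2) = 70*X)
W(O(1 - 10, -34)) + r(428) = 70*((1 - 10) - 34) - 1162 = 70*(-9 - 34) - 1162 = 70*(-43) - 1162 = -3010 - 1162 = -4172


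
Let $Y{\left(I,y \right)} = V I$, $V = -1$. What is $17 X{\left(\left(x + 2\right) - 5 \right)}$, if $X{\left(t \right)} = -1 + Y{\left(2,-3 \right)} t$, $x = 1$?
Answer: $51$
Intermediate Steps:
$Y{\left(I,y \right)} = - I$
$X{\left(t \right)} = -1 - 2 t$ ($X{\left(t \right)} = -1 + \left(-1\right) 2 t = -1 - 2 t$)
$17 X{\left(\left(x + 2\right) - 5 \right)} = 17 \left(-1 - 2 \left(\left(1 + 2\right) - 5\right)\right) = 17 \left(-1 - 2 \left(3 - 5\right)\right) = 17 \left(-1 - -4\right) = 17 \left(-1 + 4\right) = 17 \cdot 3 = 51$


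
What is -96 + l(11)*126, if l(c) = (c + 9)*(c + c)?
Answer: 55344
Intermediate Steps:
l(c) = 2*c*(9 + c) (l(c) = (9 + c)*(2*c) = 2*c*(9 + c))
-96 + l(11)*126 = -96 + (2*11*(9 + 11))*126 = -96 + (2*11*20)*126 = -96 + 440*126 = -96 + 55440 = 55344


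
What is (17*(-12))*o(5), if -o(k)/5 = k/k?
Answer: 1020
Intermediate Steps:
o(k) = -5 (o(k) = -5*k/k = -5*1 = -5)
(17*(-12))*o(5) = (17*(-12))*(-5) = -204*(-5) = 1020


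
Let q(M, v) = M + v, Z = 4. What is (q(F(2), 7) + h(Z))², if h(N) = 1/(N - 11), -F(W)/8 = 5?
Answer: 53824/49 ≈ 1098.4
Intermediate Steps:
F(W) = -40 (F(W) = -8*5 = -40)
h(N) = 1/(-11 + N)
(q(F(2), 7) + h(Z))² = ((-40 + 7) + 1/(-11 + 4))² = (-33 + 1/(-7))² = (-33 - ⅐)² = (-232/7)² = 53824/49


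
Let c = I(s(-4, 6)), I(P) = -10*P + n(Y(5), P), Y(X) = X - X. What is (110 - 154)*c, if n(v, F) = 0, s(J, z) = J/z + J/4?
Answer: -2200/3 ≈ -733.33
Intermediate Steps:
s(J, z) = J/4 + J/z (s(J, z) = J/z + J*(¼) = J/z + J/4 = J/4 + J/z)
Y(X) = 0
I(P) = -10*P (I(P) = -10*P + 0 = -10*P)
c = 50/3 (c = -10*((¼)*(-4) - 4/6) = -10*(-1 - 4*⅙) = -10*(-1 - ⅔) = -10*(-5/3) = 50/3 ≈ 16.667)
(110 - 154)*c = (110 - 154)*(50/3) = -44*50/3 = -2200/3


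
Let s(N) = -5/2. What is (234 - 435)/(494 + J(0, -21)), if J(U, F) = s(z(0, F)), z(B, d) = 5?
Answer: -402/983 ≈ -0.40895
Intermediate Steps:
s(N) = -5/2 (s(N) = -5*½ = -5/2)
J(U, F) = -5/2
(234 - 435)/(494 + J(0, -21)) = (234 - 435)/(494 - 5/2) = -201/983/2 = -201*2/983 = -402/983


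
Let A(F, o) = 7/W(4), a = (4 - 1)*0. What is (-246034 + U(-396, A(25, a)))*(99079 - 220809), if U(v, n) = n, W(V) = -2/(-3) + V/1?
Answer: 29949536225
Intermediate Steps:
W(V) = 2/3 + V (W(V) = -2*(-1/3) + V*1 = 2/3 + V)
a = 0 (a = 3*0 = 0)
A(F, o) = 3/2 (A(F, o) = 7/(2/3 + 4) = 7/(14/3) = 7*(3/14) = 3/2)
(-246034 + U(-396, A(25, a)))*(99079 - 220809) = (-246034 + 3/2)*(99079 - 220809) = -492065/2*(-121730) = 29949536225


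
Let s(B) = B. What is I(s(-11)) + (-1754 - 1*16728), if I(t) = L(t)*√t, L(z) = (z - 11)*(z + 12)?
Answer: -18482 - 22*I*√11 ≈ -18482.0 - 72.966*I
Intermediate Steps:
L(z) = (-11 + z)*(12 + z)
I(t) = √t*(-132 + t + t²) (I(t) = (-132 + t + t²)*√t = √t*(-132 + t + t²))
I(s(-11)) + (-1754 - 1*16728) = √(-11)*(-132 - 11 + (-11)²) + (-1754 - 1*16728) = (I*√11)*(-132 - 11 + 121) + (-1754 - 16728) = (I*√11)*(-22) - 18482 = -22*I*√11 - 18482 = -18482 - 22*I*√11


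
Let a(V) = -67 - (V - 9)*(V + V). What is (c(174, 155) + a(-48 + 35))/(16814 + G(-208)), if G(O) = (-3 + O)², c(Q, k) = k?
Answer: -484/61335 ≈ -0.0078911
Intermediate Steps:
a(V) = -67 - 2*V*(-9 + V) (a(V) = -67 - (-9 + V)*2*V = -67 - 2*V*(-9 + V))
(c(174, 155) + a(-48 + 35))/(16814 + G(-208)) = (155 + (-67 - 2*(-48 + 35)² + 18*(-48 + 35)))/(16814 + (-3 - 208)²) = (155 + (-67 - 2*(-13)² + 18*(-13)))/(16814 + (-211)²) = (155 + (-67 - 2*169 - 234))/(16814 + 44521) = (155 + (-67 - 338 - 234))/61335 = (155 - 639)*(1/61335) = -484*1/61335 = -484/61335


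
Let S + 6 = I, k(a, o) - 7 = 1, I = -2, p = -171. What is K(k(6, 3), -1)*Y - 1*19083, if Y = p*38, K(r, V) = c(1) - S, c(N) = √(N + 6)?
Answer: -71067 - 6498*√7 ≈ -88259.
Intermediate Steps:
c(N) = √(6 + N)
k(a, o) = 8 (k(a, o) = 7 + 1 = 8)
S = -8 (S = -6 - 2 = -8)
K(r, V) = 8 + √7 (K(r, V) = √(6 + 1) - 1*(-8) = √7 + 8 = 8 + √7)
Y = -6498 (Y = -171*38 = -6498)
K(k(6, 3), -1)*Y - 1*19083 = (8 + √7)*(-6498) - 1*19083 = (-51984 - 6498*√7) - 19083 = -71067 - 6498*√7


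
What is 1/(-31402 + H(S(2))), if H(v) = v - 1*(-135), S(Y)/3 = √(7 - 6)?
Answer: -1/31264 ≈ -3.1986e-5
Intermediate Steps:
S(Y) = 3 (S(Y) = 3*√(7 - 6) = 3*√1 = 3*1 = 3)
H(v) = 135 + v (H(v) = v + 135 = 135 + v)
1/(-31402 + H(S(2))) = 1/(-31402 + (135 + 3)) = 1/(-31402 + 138) = 1/(-31264) = -1/31264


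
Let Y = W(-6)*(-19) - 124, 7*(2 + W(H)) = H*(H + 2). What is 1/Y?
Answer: -7/1058 ≈ -0.0066163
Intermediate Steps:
W(H) = -2 + H*(2 + H)/7 (W(H) = -2 + (H*(H + 2))/7 = -2 + (H*(2 + H))/7 = -2 + H*(2 + H)/7)
Y = -1058/7 (Y = (-2 + (⅐)*(-6)² + (2/7)*(-6))*(-19) - 124 = (-2 + (⅐)*36 - 12/7)*(-19) - 124 = (-2 + 36/7 - 12/7)*(-19) - 124 = (10/7)*(-19) - 124 = -190/7 - 124 = -1058/7 ≈ -151.14)
1/Y = 1/(-1058/7) = -7/1058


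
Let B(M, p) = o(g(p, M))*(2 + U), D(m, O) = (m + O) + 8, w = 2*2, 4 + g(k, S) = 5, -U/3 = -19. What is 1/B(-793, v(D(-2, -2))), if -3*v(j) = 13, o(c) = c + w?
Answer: 1/295 ≈ 0.0033898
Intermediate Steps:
U = 57 (U = -3*(-19) = 57)
g(k, S) = 1 (g(k, S) = -4 + 5 = 1)
w = 4
D(m, O) = 8 + O + m (D(m, O) = (O + m) + 8 = 8 + O + m)
o(c) = 4 + c (o(c) = c + 4 = 4 + c)
v(j) = -13/3 (v(j) = -⅓*13 = -13/3)
B(M, p) = 295 (B(M, p) = (4 + 1)*(2 + 57) = 5*59 = 295)
1/B(-793, v(D(-2, -2))) = 1/295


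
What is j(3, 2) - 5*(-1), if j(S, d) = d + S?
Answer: 10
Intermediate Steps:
j(S, d) = S + d
j(3, 2) - 5*(-1) = (3 + 2) - 5*(-1) = 5 + 5 = 10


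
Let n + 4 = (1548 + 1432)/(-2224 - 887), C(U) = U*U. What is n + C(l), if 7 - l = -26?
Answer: 3372455/3111 ≈ 1084.0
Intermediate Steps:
l = 33 (l = 7 - 1*(-26) = 7 + 26 = 33)
C(U) = U**2
n = -15424/3111 (n = -4 + (1548 + 1432)/(-2224 - 887) = -4 + 2980/(-3111) = -4 + 2980*(-1/3111) = -4 - 2980/3111 = -15424/3111 ≈ -4.9579)
n + C(l) = -15424/3111 + 33**2 = -15424/3111 + 1089 = 3372455/3111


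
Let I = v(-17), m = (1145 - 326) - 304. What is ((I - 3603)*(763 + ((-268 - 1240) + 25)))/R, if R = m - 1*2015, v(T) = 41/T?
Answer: -735504/425 ≈ -1730.6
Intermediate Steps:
m = 515 (m = 819 - 304 = 515)
I = -41/17 (I = 41/(-17) = 41*(-1/17) = -41/17 ≈ -2.4118)
R = -1500 (R = 515 - 1*2015 = 515 - 2015 = -1500)
((I - 3603)*(763 + ((-268 - 1240) + 25)))/R = ((-41/17 - 3603)*(763 + ((-268 - 1240) + 25)))/(-1500) = -61292*(763 + (-1508 + 25))/17*(-1/1500) = -61292*(763 - 1483)/17*(-1/1500) = -61292/17*(-720)*(-1/1500) = (44130240/17)*(-1/1500) = -735504/425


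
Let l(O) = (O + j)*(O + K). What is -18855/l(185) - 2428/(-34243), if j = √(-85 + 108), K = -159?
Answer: -117286472669/30450656236 + 18855*√23/889252 ≈ -3.7500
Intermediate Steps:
j = √23 ≈ 4.7958
l(O) = (-159 + O)*(O + √23) (l(O) = (O + √23)*(O - 159) = (O + √23)*(-159 + O) = (-159 + O)*(O + √23))
-18855/l(185) - 2428/(-34243) = -18855/(185² - 159*185 - 159*√23 + 185*√23) - 2428/(-34243) = -18855/(34225 - 29415 - 159*√23 + 185*√23) - 2428*(-1/34243) = -18855/(4810 + 26*√23) + 2428/34243 = 2428/34243 - 18855/(4810 + 26*√23)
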